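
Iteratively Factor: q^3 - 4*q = (q - 2)*(q^2 + 2*q) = q*(q - 2)*(q + 2)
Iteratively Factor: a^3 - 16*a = (a + 4)*(a^2 - 4*a) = (a - 4)*(a + 4)*(a)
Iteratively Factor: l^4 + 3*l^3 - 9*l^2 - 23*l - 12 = (l + 1)*(l^3 + 2*l^2 - 11*l - 12) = (l + 1)^2*(l^2 + l - 12) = (l + 1)^2*(l + 4)*(l - 3)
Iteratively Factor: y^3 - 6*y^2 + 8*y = (y - 2)*(y^2 - 4*y) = y*(y - 2)*(y - 4)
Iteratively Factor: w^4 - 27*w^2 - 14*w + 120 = (w - 5)*(w^3 + 5*w^2 - 2*w - 24) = (w - 5)*(w + 4)*(w^2 + w - 6) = (w - 5)*(w - 2)*(w + 4)*(w + 3)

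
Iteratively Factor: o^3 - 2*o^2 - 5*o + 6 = (o - 1)*(o^2 - o - 6) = (o - 3)*(o - 1)*(o + 2)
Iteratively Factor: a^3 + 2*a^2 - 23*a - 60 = (a + 4)*(a^2 - 2*a - 15) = (a + 3)*(a + 4)*(a - 5)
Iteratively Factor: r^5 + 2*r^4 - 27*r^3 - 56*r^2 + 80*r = (r + 4)*(r^4 - 2*r^3 - 19*r^2 + 20*r) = (r + 4)^2*(r^3 - 6*r^2 + 5*r) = (r - 5)*(r + 4)^2*(r^2 - r) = r*(r - 5)*(r + 4)^2*(r - 1)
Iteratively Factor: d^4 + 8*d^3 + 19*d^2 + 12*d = (d)*(d^3 + 8*d^2 + 19*d + 12) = d*(d + 4)*(d^2 + 4*d + 3) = d*(d + 1)*(d + 4)*(d + 3)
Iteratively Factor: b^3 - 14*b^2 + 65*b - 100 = (b - 5)*(b^2 - 9*b + 20) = (b - 5)^2*(b - 4)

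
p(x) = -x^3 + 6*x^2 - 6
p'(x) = -3*x^2 + 12*x = 3*x*(4 - x)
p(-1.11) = 2.76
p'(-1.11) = -17.02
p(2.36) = 14.27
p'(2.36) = 11.61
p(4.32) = 25.35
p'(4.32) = -4.15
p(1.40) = 3.02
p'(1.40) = 10.92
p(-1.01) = 1.15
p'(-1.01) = -15.18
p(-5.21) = 298.29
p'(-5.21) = -143.95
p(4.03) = 25.99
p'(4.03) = -0.36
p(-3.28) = 93.84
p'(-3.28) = -71.64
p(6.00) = -6.00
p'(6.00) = -36.00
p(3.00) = 21.00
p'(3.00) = 9.00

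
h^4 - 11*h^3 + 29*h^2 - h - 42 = (h - 7)*(h - 3)*(h - 2)*(h + 1)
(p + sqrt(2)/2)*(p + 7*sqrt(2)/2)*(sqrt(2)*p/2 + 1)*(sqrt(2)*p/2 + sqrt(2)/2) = p^4/2 + p^3/2 + 5*sqrt(2)*p^3/2 + 5*sqrt(2)*p^2/2 + 23*p^2/4 + 7*sqrt(2)*p/4 + 23*p/4 + 7*sqrt(2)/4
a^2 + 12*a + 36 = (a + 6)^2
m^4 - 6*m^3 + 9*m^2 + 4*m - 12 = (m - 3)*(m - 2)^2*(m + 1)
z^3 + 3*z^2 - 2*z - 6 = (z + 3)*(z - sqrt(2))*(z + sqrt(2))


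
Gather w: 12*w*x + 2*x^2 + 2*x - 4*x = 12*w*x + 2*x^2 - 2*x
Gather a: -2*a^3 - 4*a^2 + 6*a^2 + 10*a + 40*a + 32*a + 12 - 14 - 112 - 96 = -2*a^3 + 2*a^2 + 82*a - 210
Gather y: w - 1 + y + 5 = w + y + 4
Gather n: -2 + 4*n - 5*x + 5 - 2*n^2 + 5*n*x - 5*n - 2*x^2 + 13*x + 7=-2*n^2 + n*(5*x - 1) - 2*x^2 + 8*x + 10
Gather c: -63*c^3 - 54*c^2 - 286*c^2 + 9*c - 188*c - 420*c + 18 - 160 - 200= -63*c^3 - 340*c^2 - 599*c - 342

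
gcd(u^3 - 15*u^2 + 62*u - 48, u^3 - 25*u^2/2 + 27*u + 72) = u^2 - 14*u + 48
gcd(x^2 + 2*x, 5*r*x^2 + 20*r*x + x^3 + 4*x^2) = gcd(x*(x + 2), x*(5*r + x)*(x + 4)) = x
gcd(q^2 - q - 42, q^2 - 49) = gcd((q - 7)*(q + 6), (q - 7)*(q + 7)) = q - 7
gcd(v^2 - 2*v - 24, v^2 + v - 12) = v + 4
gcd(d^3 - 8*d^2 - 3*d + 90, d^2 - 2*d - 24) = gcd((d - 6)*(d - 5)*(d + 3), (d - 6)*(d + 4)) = d - 6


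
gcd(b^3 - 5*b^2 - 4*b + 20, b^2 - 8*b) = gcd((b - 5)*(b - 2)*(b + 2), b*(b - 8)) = 1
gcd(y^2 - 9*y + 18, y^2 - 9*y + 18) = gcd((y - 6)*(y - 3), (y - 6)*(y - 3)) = y^2 - 9*y + 18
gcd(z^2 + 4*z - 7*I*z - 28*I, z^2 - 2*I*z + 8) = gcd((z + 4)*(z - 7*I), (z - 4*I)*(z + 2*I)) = 1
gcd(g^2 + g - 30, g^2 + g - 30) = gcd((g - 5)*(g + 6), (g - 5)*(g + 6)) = g^2 + g - 30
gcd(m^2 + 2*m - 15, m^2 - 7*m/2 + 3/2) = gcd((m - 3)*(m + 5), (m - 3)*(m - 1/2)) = m - 3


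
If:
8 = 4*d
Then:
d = 2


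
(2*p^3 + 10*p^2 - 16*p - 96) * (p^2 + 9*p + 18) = 2*p^5 + 28*p^4 + 110*p^3 - 60*p^2 - 1152*p - 1728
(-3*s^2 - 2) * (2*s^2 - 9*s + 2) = -6*s^4 + 27*s^3 - 10*s^2 + 18*s - 4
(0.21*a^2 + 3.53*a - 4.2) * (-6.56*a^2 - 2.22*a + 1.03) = -1.3776*a^4 - 23.623*a^3 + 19.9317*a^2 + 12.9599*a - 4.326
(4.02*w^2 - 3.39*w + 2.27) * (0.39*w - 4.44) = 1.5678*w^3 - 19.1709*w^2 + 15.9369*w - 10.0788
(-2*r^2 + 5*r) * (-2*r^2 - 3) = 4*r^4 - 10*r^3 + 6*r^2 - 15*r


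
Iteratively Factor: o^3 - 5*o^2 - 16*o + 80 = (o - 4)*(o^2 - o - 20) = (o - 4)*(o + 4)*(o - 5)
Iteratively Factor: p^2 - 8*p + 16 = (p - 4)*(p - 4)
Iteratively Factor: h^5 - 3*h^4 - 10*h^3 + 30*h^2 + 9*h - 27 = (h - 3)*(h^4 - 10*h^2 + 9) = (h - 3)*(h - 1)*(h^3 + h^2 - 9*h - 9) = (h - 3)*(h - 1)*(h + 3)*(h^2 - 2*h - 3) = (h - 3)^2*(h - 1)*(h + 3)*(h + 1)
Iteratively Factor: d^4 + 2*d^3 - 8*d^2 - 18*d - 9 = (d - 3)*(d^3 + 5*d^2 + 7*d + 3) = (d - 3)*(d + 1)*(d^2 + 4*d + 3) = (d - 3)*(d + 1)^2*(d + 3)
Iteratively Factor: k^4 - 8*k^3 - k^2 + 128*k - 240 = (k - 3)*(k^3 - 5*k^2 - 16*k + 80) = (k - 3)*(k + 4)*(k^2 - 9*k + 20) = (k - 5)*(k - 3)*(k + 4)*(k - 4)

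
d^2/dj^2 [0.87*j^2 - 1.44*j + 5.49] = 1.74000000000000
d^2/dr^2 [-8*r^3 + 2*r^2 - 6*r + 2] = 4 - 48*r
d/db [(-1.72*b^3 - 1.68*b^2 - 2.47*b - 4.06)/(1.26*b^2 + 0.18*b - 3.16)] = (-2.1672*b^4 - 0.6192*b^3 + 19.1154*b^2 + 20.8488*b + 8.536)/(1.5876*b^4 + 0.4536*b^3 - 7.9308*b^2 - 1.1376*b + 9.9856)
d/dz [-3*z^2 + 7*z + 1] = 7 - 6*z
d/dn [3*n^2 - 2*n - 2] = 6*n - 2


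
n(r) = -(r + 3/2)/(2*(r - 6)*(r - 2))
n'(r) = -1/(2*(r - 6)*(r - 2)) + (r + 3/2)/(2*(r - 6)*(r - 2)^2) + (r + 3/2)/(2*(r - 6)^2*(r - 2)) = (r^2 + 3*r - 24)/(2*(r^4 - 16*r^3 + 88*r^2 - 192*r + 144))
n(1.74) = -1.46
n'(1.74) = -6.42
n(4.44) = 0.78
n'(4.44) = 0.31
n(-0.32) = -0.04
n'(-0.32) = -0.06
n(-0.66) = -0.02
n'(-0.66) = -0.04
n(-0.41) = -0.04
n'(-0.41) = -0.05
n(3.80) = 0.67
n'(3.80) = 0.06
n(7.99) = -0.40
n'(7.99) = 0.22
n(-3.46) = 0.02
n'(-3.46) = -0.00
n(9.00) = -0.25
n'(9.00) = 0.10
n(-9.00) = 0.02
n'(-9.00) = 0.00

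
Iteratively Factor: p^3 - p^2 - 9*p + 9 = (p - 1)*(p^2 - 9) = (p - 3)*(p - 1)*(p + 3)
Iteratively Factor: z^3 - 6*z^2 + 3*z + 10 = (z - 2)*(z^2 - 4*z - 5) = (z - 5)*(z - 2)*(z + 1)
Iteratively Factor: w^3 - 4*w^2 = (w - 4)*(w^2) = w*(w - 4)*(w)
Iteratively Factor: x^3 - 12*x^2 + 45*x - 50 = (x - 5)*(x^2 - 7*x + 10) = (x - 5)^2*(x - 2)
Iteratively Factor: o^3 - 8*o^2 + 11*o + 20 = (o - 5)*(o^2 - 3*o - 4) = (o - 5)*(o - 4)*(o + 1)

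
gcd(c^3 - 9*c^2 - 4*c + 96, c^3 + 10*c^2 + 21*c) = c + 3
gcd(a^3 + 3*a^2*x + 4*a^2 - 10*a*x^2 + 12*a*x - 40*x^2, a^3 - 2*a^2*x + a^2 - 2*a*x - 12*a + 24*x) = -a^2 + 2*a*x - 4*a + 8*x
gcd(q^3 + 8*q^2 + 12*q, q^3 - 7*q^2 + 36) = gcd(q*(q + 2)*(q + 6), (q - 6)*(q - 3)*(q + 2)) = q + 2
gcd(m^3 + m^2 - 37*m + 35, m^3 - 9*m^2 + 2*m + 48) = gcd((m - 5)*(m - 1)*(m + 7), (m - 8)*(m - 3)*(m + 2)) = 1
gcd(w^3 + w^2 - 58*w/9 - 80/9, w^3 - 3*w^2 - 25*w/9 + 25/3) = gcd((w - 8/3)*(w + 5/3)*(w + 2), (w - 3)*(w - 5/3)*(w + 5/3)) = w + 5/3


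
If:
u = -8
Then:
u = -8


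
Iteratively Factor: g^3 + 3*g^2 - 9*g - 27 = (g + 3)*(g^2 - 9) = (g + 3)^2*(g - 3)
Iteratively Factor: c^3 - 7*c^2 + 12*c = (c - 3)*(c^2 - 4*c) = c*(c - 3)*(c - 4)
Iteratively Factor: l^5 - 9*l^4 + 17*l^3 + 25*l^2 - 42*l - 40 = (l - 4)*(l^4 - 5*l^3 - 3*l^2 + 13*l + 10) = (l - 5)*(l - 4)*(l^3 - 3*l - 2) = (l - 5)*(l - 4)*(l + 1)*(l^2 - l - 2) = (l - 5)*(l - 4)*(l + 1)^2*(l - 2)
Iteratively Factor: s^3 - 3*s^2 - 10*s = (s)*(s^2 - 3*s - 10) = s*(s + 2)*(s - 5)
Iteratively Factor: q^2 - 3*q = (q)*(q - 3)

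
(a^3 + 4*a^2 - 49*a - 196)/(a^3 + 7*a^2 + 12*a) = (a^2 - 49)/(a*(a + 3))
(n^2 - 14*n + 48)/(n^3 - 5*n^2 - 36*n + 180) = (n - 8)/(n^2 + n - 30)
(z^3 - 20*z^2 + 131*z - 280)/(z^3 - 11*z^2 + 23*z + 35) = (z - 8)/(z + 1)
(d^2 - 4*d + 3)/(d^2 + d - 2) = (d - 3)/(d + 2)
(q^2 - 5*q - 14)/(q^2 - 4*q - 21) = (q + 2)/(q + 3)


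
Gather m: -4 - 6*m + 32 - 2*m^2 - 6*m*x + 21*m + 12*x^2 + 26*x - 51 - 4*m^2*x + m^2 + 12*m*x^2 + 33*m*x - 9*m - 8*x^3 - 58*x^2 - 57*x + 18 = m^2*(-4*x - 1) + m*(12*x^2 + 27*x + 6) - 8*x^3 - 46*x^2 - 31*x - 5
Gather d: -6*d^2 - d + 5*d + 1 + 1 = -6*d^2 + 4*d + 2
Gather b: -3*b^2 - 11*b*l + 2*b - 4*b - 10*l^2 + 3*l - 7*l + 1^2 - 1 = -3*b^2 + b*(-11*l - 2) - 10*l^2 - 4*l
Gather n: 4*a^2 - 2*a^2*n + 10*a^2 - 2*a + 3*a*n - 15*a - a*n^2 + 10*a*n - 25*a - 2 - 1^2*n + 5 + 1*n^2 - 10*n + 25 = 14*a^2 - 42*a + n^2*(1 - a) + n*(-2*a^2 + 13*a - 11) + 28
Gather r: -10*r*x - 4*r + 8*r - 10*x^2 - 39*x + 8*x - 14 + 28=r*(4 - 10*x) - 10*x^2 - 31*x + 14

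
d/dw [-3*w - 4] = -3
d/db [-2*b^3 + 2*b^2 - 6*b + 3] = -6*b^2 + 4*b - 6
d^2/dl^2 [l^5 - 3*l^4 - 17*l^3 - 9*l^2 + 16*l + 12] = 20*l^3 - 36*l^2 - 102*l - 18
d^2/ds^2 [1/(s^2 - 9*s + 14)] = 2*(-s^2 + 9*s + (2*s - 9)^2 - 14)/(s^2 - 9*s + 14)^3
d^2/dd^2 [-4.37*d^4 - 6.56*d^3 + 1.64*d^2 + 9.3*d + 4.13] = -52.44*d^2 - 39.36*d + 3.28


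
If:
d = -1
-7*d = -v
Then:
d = -1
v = -7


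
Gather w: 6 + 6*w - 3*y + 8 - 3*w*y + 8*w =w*(14 - 3*y) - 3*y + 14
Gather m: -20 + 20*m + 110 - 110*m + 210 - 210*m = 300 - 300*m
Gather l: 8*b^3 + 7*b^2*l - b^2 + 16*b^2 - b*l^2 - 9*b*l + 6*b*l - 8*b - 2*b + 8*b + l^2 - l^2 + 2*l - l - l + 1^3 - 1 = 8*b^3 + 15*b^2 - b*l^2 - 2*b + l*(7*b^2 - 3*b)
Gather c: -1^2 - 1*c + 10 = 9 - c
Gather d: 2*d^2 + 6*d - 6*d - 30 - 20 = 2*d^2 - 50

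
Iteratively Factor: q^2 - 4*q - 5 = (q - 5)*(q + 1)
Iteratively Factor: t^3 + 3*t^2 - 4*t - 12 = (t + 3)*(t^2 - 4) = (t + 2)*(t + 3)*(t - 2)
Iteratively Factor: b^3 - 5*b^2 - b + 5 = (b - 1)*(b^2 - 4*b - 5) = (b - 5)*(b - 1)*(b + 1)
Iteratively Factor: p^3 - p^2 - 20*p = (p)*(p^2 - p - 20) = p*(p - 5)*(p + 4)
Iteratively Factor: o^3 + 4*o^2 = (o + 4)*(o^2) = o*(o + 4)*(o)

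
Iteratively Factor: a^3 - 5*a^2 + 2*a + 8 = (a - 2)*(a^2 - 3*a - 4) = (a - 4)*(a - 2)*(a + 1)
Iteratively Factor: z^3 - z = (z - 1)*(z^2 + z) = (z - 1)*(z + 1)*(z)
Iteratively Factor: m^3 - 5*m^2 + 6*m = (m - 3)*(m^2 - 2*m) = m*(m - 3)*(m - 2)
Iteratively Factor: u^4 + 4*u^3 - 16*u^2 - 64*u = (u + 4)*(u^3 - 16*u) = (u + 4)^2*(u^2 - 4*u) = u*(u + 4)^2*(u - 4)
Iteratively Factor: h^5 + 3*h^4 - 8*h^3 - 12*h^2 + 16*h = (h - 2)*(h^4 + 5*h^3 + 2*h^2 - 8*h) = (h - 2)*(h - 1)*(h^3 + 6*h^2 + 8*h) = (h - 2)*(h - 1)*(h + 2)*(h^2 + 4*h) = (h - 2)*(h - 1)*(h + 2)*(h + 4)*(h)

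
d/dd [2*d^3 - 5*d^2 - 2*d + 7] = 6*d^2 - 10*d - 2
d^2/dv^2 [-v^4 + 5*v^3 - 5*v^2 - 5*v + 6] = -12*v^2 + 30*v - 10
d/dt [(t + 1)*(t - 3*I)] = 2*t + 1 - 3*I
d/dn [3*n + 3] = 3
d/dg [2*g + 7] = 2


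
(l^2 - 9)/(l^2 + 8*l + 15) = (l - 3)/(l + 5)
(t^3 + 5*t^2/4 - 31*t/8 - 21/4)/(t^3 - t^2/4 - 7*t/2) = (t + 3/2)/t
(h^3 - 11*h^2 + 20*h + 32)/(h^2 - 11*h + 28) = (h^2 - 7*h - 8)/(h - 7)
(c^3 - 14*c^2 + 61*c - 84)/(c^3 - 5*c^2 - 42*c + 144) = (c^2 - 11*c + 28)/(c^2 - 2*c - 48)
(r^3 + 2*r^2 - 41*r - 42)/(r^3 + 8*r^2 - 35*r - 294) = (r + 1)/(r + 7)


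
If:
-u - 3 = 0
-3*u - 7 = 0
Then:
No Solution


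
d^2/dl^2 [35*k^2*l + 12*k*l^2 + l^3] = 24*k + 6*l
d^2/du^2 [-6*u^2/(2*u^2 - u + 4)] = 24*(-u^3 + 12*u^2 - 8)/(8*u^6 - 12*u^5 + 54*u^4 - 49*u^3 + 108*u^2 - 48*u + 64)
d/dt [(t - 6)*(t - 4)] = 2*t - 10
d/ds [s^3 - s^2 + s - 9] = 3*s^2 - 2*s + 1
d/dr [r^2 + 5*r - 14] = 2*r + 5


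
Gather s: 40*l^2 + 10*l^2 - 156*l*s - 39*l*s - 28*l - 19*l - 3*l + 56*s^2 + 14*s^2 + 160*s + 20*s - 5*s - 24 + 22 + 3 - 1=50*l^2 - 50*l + 70*s^2 + s*(175 - 195*l)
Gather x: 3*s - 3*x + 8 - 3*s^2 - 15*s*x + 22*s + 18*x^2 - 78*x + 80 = -3*s^2 + 25*s + 18*x^2 + x*(-15*s - 81) + 88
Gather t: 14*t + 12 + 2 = 14*t + 14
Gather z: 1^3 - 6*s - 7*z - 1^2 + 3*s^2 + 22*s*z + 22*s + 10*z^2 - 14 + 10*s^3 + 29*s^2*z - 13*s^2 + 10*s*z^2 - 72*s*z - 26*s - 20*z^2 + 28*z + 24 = 10*s^3 - 10*s^2 - 10*s + z^2*(10*s - 10) + z*(29*s^2 - 50*s + 21) + 10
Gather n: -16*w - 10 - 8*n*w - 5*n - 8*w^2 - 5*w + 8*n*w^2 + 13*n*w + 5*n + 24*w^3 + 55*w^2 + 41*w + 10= n*(8*w^2 + 5*w) + 24*w^3 + 47*w^2 + 20*w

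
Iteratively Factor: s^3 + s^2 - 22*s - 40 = (s + 2)*(s^2 - s - 20) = (s + 2)*(s + 4)*(s - 5)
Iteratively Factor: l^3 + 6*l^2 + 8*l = (l + 2)*(l^2 + 4*l) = l*(l + 2)*(l + 4)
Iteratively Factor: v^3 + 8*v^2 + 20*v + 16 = (v + 2)*(v^2 + 6*v + 8) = (v + 2)*(v + 4)*(v + 2)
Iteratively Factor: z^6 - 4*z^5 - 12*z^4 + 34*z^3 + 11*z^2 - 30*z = (z - 1)*(z^5 - 3*z^4 - 15*z^3 + 19*z^2 + 30*z) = z*(z - 1)*(z^4 - 3*z^3 - 15*z^2 + 19*z + 30) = z*(z - 1)*(z + 3)*(z^3 - 6*z^2 + 3*z + 10) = z*(z - 2)*(z - 1)*(z + 3)*(z^2 - 4*z - 5) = z*(z - 5)*(z - 2)*(z - 1)*(z + 3)*(z + 1)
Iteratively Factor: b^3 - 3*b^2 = (b)*(b^2 - 3*b) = b^2*(b - 3)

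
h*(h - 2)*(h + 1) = h^3 - h^2 - 2*h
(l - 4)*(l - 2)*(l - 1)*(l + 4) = l^4 - 3*l^3 - 14*l^2 + 48*l - 32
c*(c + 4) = c^2 + 4*c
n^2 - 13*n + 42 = (n - 7)*(n - 6)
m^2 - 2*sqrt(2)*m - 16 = (m - 4*sqrt(2))*(m + 2*sqrt(2))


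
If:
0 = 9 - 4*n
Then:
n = 9/4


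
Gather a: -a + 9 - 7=2 - a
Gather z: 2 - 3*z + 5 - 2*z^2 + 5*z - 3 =-2*z^2 + 2*z + 4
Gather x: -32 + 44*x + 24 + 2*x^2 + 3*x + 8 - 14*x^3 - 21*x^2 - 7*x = -14*x^3 - 19*x^2 + 40*x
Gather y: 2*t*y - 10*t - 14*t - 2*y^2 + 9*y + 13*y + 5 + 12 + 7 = -24*t - 2*y^2 + y*(2*t + 22) + 24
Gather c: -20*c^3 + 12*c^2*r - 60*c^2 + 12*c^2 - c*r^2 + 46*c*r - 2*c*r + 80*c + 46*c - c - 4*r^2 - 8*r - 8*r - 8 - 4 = -20*c^3 + c^2*(12*r - 48) + c*(-r^2 + 44*r + 125) - 4*r^2 - 16*r - 12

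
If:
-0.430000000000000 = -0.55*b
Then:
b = 0.78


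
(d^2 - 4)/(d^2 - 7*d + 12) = (d^2 - 4)/(d^2 - 7*d + 12)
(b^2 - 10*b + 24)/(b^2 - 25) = (b^2 - 10*b + 24)/(b^2 - 25)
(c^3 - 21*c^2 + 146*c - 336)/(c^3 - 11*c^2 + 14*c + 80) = (c^2 - 13*c + 42)/(c^2 - 3*c - 10)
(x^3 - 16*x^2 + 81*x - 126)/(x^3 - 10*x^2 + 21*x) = (x - 6)/x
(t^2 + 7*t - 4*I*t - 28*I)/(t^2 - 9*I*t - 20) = (t + 7)/(t - 5*I)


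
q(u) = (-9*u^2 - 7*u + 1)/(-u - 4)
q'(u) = (-18*u - 7)/(-u - 4) + (-9*u^2 - 7*u + 1)/(-u - 4)^2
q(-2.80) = 41.63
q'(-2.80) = -70.86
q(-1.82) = 7.37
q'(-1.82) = -15.20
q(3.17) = 15.57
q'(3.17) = 6.76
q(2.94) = 14.03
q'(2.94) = 6.61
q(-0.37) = -0.65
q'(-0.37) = 0.27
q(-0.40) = -0.66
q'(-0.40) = 0.13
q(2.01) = 8.22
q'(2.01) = 5.82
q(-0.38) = -0.65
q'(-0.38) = 0.22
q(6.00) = 36.50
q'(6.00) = 7.85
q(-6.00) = -140.50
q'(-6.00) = -19.75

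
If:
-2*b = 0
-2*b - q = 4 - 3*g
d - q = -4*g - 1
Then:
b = 0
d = -q/3 - 19/3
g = q/3 + 4/3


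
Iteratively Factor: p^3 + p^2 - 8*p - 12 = (p + 2)*(p^2 - p - 6) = (p - 3)*(p + 2)*(p + 2)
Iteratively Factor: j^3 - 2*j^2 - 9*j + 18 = (j - 2)*(j^2 - 9) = (j - 3)*(j - 2)*(j + 3)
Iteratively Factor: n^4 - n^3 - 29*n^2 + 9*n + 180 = (n - 3)*(n^3 + 2*n^2 - 23*n - 60) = (n - 3)*(n + 4)*(n^2 - 2*n - 15) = (n - 5)*(n - 3)*(n + 4)*(n + 3)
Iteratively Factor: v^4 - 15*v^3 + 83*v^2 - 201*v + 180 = (v - 4)*(v^3 - 11*v^2 + 39*v - 45) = (v - 4)*(v - 3)*(v^2 - 8*v + 15) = (v - 4)*(v - 3)^2*(v - 5)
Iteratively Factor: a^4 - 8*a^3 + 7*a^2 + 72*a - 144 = (a + 3)*(a^3 - 11*a^2 + 40*a - 48) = (a - 4)*(a + 3)*(a^2 - 7*a + 12) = (a - 4)^2*(a + 3)*(a - 3)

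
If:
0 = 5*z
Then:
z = 0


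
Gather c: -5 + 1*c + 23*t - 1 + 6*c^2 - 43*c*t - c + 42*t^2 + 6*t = 6*c^2 - 43*c*t + 42*t^2 + 29*t - 6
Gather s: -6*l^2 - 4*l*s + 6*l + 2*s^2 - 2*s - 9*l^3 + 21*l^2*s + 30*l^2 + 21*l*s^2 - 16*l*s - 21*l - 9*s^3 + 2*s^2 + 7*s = -9*l^3 + 24*l^2 - 15*l - 9*s^3 + s^2*(21*l + 4) + s*(21*l^2 - 20*l + 5)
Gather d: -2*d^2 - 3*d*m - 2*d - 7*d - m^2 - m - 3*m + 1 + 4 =-2*d^2 + d*(-3*m - 9) - m^2 - 4*m + 5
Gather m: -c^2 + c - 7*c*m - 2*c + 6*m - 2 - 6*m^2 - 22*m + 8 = -c^2 - c - 6*m^2 + m*(-7*c - 16) + 6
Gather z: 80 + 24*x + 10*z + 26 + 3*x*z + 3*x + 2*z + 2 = 27*x + z*(3*x + 12) + 108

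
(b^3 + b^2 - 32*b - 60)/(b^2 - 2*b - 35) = (b^2 - 4*b - 12)/(b - 7)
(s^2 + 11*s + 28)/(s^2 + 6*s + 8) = (s + 7)/(s + 2)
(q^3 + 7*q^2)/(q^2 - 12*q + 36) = q^2*(q + 7)/(q^2 - 12*q + 36)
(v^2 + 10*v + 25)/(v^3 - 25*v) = (v + 5)/(v*(v - 5))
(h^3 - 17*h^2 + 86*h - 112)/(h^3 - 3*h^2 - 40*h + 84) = (h - 8)/(h + 6)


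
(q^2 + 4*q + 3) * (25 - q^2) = -q^4 - 4*q^3 + 22*q^2 + 100*q + 75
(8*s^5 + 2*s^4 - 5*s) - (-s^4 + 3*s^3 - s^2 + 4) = 8*s^5 + 3*s^4 - 3*s^3 + s^2 - 5*s - 4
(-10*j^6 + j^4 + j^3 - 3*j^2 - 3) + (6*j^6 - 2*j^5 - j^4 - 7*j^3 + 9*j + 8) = -4*j^6 - 2*j^5 - 6*j^3 - 3*j^2 + 9*j + 5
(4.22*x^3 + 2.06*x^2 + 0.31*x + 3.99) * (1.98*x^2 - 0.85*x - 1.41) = 8.3556*x^5 + 0.4918*x^4 - 7.0874*x^3 + 4.7321*x^2 - 3.8286*x - 5.6259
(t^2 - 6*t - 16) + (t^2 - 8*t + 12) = 2*t^2 - 14*t - 4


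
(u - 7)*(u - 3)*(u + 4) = u^3 - 6*u^2 - 19*u + 84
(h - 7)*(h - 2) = h^2 - 9*h + 14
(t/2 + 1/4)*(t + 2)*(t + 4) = t^3/2 + 13*t^2/4 + 11*t/2 + 2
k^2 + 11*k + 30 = (k + 5)*(k + 6)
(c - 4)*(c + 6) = c^2 + 2*c - 24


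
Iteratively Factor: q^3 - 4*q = (q)*(q^2 - 4) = q*(q + 2)*(q - 2)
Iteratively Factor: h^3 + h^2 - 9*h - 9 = (h - 3)*(h^2 + 4*h + 3) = (h - 3)*(h + 3)*(h + 1)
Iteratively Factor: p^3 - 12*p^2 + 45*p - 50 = (p - 5)*(p^2 - 7*p + 10) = (p - 5)*(p - 2)*(p - 5)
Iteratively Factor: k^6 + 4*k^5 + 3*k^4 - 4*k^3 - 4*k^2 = (k)*(k^5 + 4*k^4 + 3*k^3 - 4*k^2 - 4*k) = k*(k + 2)*(k^4 + 2*k^3 - k^2 - 2*k) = k*(k - 1)*(k + 2)*(k^3 + 3*k^2 + 2*k) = k*(k - 1)*(k + 1)*(k + 2)*(k^2 + 2*k) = k*(k - 1)*(k + 1)*(k + 2)^2*(k)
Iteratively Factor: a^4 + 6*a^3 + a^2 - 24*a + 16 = (a + 4)*(a^3 + 2*a^2 - 7*a + 4) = (a - 1)*(a + 4)*(a^2 + 3*a - 4) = (a - 1)^2*(a + 4)*(a + 4)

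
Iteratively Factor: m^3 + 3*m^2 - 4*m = (m - 1)*(m^2 + 4*m) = (m - 1)*(m + 4)*(m)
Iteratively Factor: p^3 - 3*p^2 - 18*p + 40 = (p - 2)*(p^2 - p - 20) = (p - 2)*(p + 4)*(p - 5)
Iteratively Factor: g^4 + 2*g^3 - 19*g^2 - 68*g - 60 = (g + 2)*(g^3 - 19*g - 30) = (g + 2)*(g + 3)*(g^2 - 3*g - 10) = (g - 5)*(g + 2)*(g + 3)*(g + 2)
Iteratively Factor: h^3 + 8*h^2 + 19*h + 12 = (h + 1)*(h^2 + 7*h + 12) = (h + 1)*(h + 4)*(h + 3)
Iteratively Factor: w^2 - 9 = (w - 3)*(w + 3)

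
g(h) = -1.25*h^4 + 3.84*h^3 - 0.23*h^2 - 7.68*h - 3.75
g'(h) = -5.0*h^3 + 11.52*h^2 - 0.46*h - 7.68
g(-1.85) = -29.28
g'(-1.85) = 64.26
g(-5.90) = -2269.77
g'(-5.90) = 1422.94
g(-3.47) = -321.54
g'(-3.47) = 341.54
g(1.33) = -9.25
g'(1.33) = 0.32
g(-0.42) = -0.89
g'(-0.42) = -5.08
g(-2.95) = -176.34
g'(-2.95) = 222.29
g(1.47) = -9.18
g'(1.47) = 0.65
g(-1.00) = -1.39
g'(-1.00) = 9.30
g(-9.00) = -10953.87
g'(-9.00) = 4574.58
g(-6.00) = -2415.39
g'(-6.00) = 1489.80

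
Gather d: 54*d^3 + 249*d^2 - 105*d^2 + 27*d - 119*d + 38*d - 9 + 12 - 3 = 54*d^3 + 144*d^2 - 54*d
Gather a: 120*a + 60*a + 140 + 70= 180*a + 210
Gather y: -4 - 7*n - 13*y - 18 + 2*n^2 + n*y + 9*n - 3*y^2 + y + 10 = 2*n^2 + 2*n - 3*y^2 + y*(n - 12) - 12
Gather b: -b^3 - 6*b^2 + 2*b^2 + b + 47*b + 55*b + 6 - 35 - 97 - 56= -b^3 - 4*b^2 + 103*b - 182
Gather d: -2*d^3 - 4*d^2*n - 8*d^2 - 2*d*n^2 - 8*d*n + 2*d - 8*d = -2*d^3 + d^2*(-4*n - 8) + d*(-2*n^2 - 8*n - 6)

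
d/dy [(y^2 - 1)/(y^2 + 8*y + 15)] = 8*(y^2 + 4*y + 1)/(y^4 + 16*y^3 + 94*y^2 + 240*y + 225)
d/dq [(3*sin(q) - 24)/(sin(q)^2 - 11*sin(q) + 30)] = 3*(16*sin(q) + cos(q)^2 - 59)*cos(q)/(sin(q)^2 - 11*sin(q) + 30)^2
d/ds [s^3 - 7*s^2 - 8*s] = 3*s^2 - 14*s - 8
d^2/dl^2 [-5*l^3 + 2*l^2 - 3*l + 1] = 4 - 30*l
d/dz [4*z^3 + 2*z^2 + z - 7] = 12*z^2 + 4*z + 1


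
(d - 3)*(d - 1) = d^2 - 4*d + 3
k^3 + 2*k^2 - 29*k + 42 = (k - 3)*(k - 2)*(k + 7)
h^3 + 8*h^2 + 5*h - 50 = (h - 2)*(h + 5)^2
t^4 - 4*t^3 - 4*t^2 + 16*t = t*(t - 4)*(t - 2)*(t + 2)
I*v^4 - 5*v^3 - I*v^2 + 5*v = v*(v - 1)*(v + 5*I)*(I*v + I)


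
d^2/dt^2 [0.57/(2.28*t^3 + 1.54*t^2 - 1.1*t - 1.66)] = (-(7.7976*t + 1.7556)*(2.28*t^3 + 1.54*t^2 - 1.1*t - 1.66) + 0.57*(6.84*t^2 + 3.08*t - 1.1)*(13.68*t^2 + 6.16*t - 2.2))/(2.28*t^3 + 1.54*t^2 - 1.1*t - 1.66)^3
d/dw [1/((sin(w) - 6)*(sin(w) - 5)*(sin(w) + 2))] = (-3*sin(w)^2 + 18*sin(w) - 8)*cos(w)/((sin(w) - 6)^2*(sin(w) - 5)^2*(sin(w) + 2)^2)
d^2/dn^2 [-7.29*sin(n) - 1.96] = 7.29*sin(n)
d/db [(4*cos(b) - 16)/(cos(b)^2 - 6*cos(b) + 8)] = 4*sin(b)/(cos(b) - 2)^2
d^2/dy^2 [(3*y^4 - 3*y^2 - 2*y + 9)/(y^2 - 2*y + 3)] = 2*(3*y^6 - 18*y^5 + 63*y^4 - 152*y^3 + 216*y^2 - 36*y - 30)/(y^6 - 6*y^5 + 21*y^4 - 44*y^3 + 63*y^2 - 54*y + 27)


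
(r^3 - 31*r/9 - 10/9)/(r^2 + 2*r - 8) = (r^2 + 2*r + 5/9)/(r + 4)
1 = 1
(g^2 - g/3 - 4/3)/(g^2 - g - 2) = (g - 4/3)/(g - 2)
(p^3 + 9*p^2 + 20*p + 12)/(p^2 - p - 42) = (p^2 + 3*p + 2)/(p - 7)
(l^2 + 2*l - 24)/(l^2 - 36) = (l - 4)/(l - 6)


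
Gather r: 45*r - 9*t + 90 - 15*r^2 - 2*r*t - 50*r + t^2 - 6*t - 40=-15*r^2 + r*(-2*t - 5) + t^2 - 15*t + 50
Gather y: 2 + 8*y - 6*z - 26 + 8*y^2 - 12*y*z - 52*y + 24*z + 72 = 8*y^2 + y*(-12*z - 44) + 18*z + 48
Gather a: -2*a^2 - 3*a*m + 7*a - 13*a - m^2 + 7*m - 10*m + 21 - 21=-2*a^2 + a*(-3*m - 6) - m^2 - 3*m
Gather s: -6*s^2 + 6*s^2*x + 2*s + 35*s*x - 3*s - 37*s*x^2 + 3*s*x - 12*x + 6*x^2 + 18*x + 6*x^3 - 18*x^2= s^2*(6*x - 6) + s*(-37*x^2 + 38*x - 1) + 6*x^3 - 12*x^2 + 6*x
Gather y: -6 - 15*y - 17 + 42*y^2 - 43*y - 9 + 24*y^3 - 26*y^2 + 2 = 24*y^3 + 16*y^2 - 58*y - 30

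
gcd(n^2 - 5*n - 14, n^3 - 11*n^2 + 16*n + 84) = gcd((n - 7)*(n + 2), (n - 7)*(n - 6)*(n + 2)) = n^2 - 5*n - 14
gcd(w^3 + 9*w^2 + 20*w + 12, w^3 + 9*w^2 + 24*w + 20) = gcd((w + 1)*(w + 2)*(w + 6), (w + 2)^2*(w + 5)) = w + 2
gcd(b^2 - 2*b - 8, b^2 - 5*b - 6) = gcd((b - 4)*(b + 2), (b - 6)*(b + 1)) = 1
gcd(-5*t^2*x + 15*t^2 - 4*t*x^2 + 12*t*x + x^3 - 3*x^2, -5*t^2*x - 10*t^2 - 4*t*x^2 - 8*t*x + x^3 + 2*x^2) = -5*t^2 - 4*t*x + x^2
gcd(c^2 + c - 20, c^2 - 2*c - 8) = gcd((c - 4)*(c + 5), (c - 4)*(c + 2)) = c - 4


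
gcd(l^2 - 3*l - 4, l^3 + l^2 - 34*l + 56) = l - 4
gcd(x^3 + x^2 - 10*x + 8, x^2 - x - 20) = x + 4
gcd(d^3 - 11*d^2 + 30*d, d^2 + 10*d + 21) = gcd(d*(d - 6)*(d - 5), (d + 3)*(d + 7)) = 1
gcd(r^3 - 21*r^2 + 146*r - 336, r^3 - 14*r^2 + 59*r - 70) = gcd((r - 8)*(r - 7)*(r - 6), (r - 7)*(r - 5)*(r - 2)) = r - 7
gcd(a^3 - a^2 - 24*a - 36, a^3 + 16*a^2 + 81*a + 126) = a + 3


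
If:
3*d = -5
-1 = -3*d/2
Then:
No Solution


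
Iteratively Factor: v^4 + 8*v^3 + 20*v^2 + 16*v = (v + 2)*(v^3 + 6*v^2 + 8*v) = (v + 2)*(v + 4)*(v^2 + 2*v) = (v + 2)^2*(v + 4)*(v)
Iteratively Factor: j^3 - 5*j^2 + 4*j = (j)*(j^2 - 5*j + 4) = j*(j - 1)*(j - 4)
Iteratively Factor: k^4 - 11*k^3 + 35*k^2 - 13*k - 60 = (k - 3)*(k^3 - 8*k^2 + 11*k + 20) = (k - 4)*(k - 3)*(k^2 - 4*k - 5) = (k - 4)*(k - 3)*(k + 1)*(k - 5)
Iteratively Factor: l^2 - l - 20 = (l + 4)*(l - 5)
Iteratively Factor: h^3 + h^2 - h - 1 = (h + 1)*(h^2 - 1) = (h - 1)*(h + 1)*(h + 1)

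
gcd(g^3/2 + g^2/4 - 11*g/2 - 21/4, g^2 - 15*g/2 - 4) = 1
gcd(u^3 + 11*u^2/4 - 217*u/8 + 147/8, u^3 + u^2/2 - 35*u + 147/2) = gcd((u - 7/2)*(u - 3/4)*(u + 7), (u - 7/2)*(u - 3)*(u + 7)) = u^2 + 7*u/2 - 49/2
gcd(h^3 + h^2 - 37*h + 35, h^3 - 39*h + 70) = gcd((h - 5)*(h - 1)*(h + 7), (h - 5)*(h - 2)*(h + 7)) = h^2 + 2*h - 35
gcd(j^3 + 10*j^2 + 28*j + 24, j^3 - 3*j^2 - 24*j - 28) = j^2 + 4*j + 4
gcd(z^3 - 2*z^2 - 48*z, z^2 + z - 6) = 1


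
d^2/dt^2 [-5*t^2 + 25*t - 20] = -10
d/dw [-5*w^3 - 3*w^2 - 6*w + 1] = -15*w^2 - 6*w - 6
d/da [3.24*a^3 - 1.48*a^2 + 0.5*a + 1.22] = 9.72*a^2 - 2.96*a + 0.5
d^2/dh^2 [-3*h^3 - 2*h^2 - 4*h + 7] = -18*h - 4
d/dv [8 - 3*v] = -3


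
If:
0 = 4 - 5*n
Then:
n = 4/5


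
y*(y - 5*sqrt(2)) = y^2 - 5*sqrt(2)*y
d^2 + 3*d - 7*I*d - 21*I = (d + 3)*(d - 7*I)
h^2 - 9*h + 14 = (h - 7)*(h - 2)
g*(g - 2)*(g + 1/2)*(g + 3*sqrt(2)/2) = g^4 - 3*g^3/2 + 3*sqrt(2)*g^3/2 - 9*sqrt(2)*g^2/4 - g^2 - 3*sqrt(2)*g/2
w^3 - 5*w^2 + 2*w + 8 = (w - 4)*(w - 2)*(w + 1)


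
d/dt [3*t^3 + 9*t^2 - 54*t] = 9*t^2 + 18*t - 54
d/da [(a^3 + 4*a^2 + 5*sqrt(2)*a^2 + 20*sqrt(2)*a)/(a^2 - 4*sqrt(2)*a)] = (a^2 - 8*sqrt(2)*a - 36*sqrt(2) - 40)/(a^2 - 8*sqrt(2)*a + 32)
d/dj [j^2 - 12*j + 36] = 2*j - 12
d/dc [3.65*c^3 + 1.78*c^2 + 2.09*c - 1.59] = 10.95*c^2 + 3.56*c + 2.09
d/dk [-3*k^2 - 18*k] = -6*k - 18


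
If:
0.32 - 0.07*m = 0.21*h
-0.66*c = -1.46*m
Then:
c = 2.21212121212121*m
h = 1.52380952380952 - 0.333333333333333*m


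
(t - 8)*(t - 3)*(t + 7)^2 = t^4 + 3*t^3 - 81*t^2 - 203*t + 1176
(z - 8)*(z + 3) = z^2 - 5*z - 24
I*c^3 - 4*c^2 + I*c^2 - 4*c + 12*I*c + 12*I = (c - 2*I)*(c + 6*I)*(I*c + I)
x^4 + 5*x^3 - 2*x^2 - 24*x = x*(x - 2)*(x + 3)*(x + 4)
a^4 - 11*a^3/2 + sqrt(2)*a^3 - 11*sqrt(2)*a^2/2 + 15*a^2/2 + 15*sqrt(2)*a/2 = a*(a - 3)*(a - 5/2)*(a + sqrt(2))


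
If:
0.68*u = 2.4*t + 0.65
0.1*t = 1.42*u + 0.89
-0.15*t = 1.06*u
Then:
No Solution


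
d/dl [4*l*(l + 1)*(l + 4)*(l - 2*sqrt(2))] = 16*l^3 - 24*sqrt(2)*l^2 + 60*l^2 - 80*sqrt(2)*l + 32*l - 32*sqrt(2)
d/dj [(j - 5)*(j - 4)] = 2*j - 9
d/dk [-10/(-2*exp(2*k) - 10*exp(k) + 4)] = (-10*exp(k) - 25)*exp(k)/(exp(2*k) + 5*exp(k) - 2)^2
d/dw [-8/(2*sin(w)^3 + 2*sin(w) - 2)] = 4*(3*sin(w)^2 + 1)*cos(w)/(sin(w)^3 + sin(w) - 1)^2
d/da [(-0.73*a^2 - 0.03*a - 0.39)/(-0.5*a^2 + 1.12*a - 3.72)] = (-0.8326*a^2 + 5.0412*a + 0.5484)/(0.25*a^4 - 1.12*a^3 + 4.9744*a^2 - 8.3328*a + 13.8384)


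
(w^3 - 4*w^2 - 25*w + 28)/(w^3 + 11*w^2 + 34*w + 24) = (w^2 - 8*w + 7)/(w^2 + 7*w + 6)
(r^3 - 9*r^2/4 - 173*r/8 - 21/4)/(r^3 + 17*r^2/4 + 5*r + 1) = (r^2 - 5*r/2 - 21)/(r^2 + 4*r + 4)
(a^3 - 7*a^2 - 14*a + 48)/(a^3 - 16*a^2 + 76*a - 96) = (a + 3)/(a - 6)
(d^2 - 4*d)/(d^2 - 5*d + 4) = d/(d - 1)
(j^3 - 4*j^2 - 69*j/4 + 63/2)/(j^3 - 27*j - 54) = (j^2 + 2*j - 21/4)/(j^2 + 6*j + 9)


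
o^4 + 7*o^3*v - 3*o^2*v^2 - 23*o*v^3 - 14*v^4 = (o - 2*v)*(o + v)^2*(o + 7*v)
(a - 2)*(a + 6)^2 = a^3 + 10*a^2 + 12*a - 72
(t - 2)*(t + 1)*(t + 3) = t^3 + 2*t^2 - 5*t - 6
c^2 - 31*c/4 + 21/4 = (c - 7)*(c - 3/4)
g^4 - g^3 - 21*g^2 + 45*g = g*(g - 3)^2*(g + 5)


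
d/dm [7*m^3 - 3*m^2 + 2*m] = 21*m^2 - 6*m + 2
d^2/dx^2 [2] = 0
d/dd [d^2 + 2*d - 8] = 2*d + 2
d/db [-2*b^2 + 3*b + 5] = 3 - 4*b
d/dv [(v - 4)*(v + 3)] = 2*v - 1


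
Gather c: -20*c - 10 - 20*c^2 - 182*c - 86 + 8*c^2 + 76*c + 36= -12*c^2 - 126*c - 60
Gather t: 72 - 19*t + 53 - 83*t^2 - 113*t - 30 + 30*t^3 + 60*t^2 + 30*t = 30*t^3 - 23*t^2 - 102*t + 95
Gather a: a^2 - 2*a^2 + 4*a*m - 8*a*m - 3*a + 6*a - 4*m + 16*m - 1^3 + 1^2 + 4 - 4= -a^2 + a*(3 - 4*m) + 12*m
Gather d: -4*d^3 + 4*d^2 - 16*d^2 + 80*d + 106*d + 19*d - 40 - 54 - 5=-4*d^3 - 12*d^2 + 205*d - 99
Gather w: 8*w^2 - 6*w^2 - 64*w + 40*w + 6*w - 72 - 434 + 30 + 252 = 2*w^2 - 18*w - 224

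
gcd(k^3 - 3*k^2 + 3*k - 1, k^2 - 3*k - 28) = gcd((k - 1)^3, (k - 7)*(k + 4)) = 1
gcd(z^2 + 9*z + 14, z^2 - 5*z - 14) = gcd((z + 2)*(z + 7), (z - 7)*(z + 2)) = z + 2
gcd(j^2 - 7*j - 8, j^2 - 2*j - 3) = j + 1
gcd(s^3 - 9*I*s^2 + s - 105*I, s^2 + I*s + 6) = s + 3*I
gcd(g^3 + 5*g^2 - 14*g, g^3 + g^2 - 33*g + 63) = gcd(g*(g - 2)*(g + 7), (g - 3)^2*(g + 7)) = g + 7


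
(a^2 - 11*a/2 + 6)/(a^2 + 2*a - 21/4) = 2*(a - 4)/(2*a + 7)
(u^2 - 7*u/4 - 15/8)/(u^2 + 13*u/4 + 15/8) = (2*u - 5)/(2*u + 5)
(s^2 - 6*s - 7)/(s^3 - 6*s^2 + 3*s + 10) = (s - 7)/(s^2 - 7*s + 10)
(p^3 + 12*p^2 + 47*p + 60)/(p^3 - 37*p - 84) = (p + 5)/(p - 7)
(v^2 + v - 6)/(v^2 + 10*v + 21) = (v - 2)/(v + 7)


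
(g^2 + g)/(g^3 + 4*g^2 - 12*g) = (g + 1)/(g^2 + 4*g - 12)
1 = 1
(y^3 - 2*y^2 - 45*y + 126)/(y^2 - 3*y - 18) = (y^2 + 4*y - 21)/(y + 3)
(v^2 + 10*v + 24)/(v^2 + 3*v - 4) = (v + 6)/(v - 1)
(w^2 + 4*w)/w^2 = (w + 4)/w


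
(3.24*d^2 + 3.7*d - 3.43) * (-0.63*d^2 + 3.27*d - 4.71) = -2.0412*d^4 + 8.2638*d^3 - 1.0005*d^2 - 28.6431*d + 16.1553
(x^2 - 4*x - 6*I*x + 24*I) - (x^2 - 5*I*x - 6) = -4*x - I*x + 6 + 24*I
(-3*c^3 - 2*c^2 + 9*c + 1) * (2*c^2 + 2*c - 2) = -6*c^5 - 10*c^4 + 20*c^3 + 24*c^2 - 16*c - 2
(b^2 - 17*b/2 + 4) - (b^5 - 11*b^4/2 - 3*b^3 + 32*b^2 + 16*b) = -b^5 + 11*b^4/2 + 3*b^3 - 31*b^2 - 49*b/2 + 4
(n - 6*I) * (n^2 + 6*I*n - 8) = n^3 + 28*n + 48*I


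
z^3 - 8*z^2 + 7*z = z*(z - 7)*(z - 1)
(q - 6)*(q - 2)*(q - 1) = q^3 - 9*q^2 + 20*q - 12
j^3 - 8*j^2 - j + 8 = (j - 8)*(j - 1)*(j + 1)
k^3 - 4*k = k*(k - 2)*(k + 2)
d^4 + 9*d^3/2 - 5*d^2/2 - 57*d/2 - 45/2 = (d - 5/2)*(d + 1)*(d + 3)^2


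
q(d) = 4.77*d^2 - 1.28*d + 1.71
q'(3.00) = 27.34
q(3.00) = 40.80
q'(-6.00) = -58.52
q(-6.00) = 181.11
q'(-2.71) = -27.13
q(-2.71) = 40.21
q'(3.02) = 27.53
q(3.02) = 41.35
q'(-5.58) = -54.51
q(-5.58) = 157.37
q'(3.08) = 28.10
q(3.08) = 43.02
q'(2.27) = 20.38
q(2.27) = 23.38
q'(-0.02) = -1.47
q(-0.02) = 1.74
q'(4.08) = 37.64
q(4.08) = 75.89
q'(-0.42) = -5.29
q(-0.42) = 3.09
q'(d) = 9.54*d - 1.28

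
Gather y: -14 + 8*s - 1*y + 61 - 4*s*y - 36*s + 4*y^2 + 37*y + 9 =-28*s + 4*y^2 + y*(36 - 4*s) + 56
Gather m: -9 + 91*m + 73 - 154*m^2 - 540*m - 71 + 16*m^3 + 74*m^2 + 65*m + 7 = 16*m^3 - 80*m^2 - 384*m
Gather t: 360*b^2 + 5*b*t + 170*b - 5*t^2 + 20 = 360*b^2 + 5*b*t + 170*b - 5*t^2 + 20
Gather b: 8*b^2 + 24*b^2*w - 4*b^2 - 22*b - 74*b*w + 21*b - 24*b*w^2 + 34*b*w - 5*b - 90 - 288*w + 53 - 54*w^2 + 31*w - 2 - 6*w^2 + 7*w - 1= b^2*(24*w + 4) + b*(-24*w^2 - 40*w - 6) - 60*w^2 - 250*w - 40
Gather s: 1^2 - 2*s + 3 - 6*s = 4 - 8*s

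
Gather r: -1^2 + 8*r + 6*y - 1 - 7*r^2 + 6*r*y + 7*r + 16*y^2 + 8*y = -7*r^2 + r*(6*y + 15) + 16*y^2 + 14*y - 2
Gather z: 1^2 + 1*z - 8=z - 7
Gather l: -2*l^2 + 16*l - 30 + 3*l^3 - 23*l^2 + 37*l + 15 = 3*l^3 - 25*l^2 + 53*l - 15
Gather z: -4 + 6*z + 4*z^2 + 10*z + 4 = 4*z^2 + 16*z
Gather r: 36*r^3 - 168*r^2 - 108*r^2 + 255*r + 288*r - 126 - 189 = 36*r^3 - 276*r^2 + 543*r - 315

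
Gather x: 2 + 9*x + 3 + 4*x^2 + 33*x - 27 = 4*x^2 + 42*x - 22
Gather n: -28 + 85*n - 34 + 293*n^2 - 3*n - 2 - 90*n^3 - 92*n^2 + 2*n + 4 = -90*n^3 + 201*n^2 + 84*n - 60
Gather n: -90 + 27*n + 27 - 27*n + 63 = 0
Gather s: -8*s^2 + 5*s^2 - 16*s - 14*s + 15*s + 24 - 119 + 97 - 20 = -3*s^2 - 15*s - 18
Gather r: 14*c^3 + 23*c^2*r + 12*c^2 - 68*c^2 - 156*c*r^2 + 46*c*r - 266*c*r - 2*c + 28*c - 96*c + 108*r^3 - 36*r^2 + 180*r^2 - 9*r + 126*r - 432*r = 14*c^3 - 56*c^2 - 70*c + 108*r^3 + r^2*(144 - 156*c) + r*(23*c^2 - 220*c - 315)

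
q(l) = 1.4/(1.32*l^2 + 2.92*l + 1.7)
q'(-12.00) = 0.00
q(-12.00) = 0.01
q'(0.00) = -1.41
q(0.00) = 0.82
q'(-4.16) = 0.07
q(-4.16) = 0.11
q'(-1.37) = 31.10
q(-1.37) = 7.90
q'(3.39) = -0.02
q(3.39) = 0.05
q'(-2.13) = 1.75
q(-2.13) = 0.95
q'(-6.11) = 0.02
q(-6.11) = 0.04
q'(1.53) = -0.11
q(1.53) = 0.15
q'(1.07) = -0.20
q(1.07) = 0.22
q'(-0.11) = -1.89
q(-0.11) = 1.00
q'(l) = 1.4*(-2.64*l - 2.92)/(1.32*l^2 + 2.92*l + 1.7)^2 = (-3.696*l - 4.088)/(1.32*l^2 + 2.92*l + 1.7)^2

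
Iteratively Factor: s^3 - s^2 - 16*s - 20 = (s - 5)*(s^2 + 4*s + 4) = (s - 5)*(s + 2)*(s + 2)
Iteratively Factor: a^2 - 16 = (a - 4)*(a + 4)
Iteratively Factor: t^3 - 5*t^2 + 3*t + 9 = (t + 1)*(t^2 - 6*t + 9) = (t - 3)*(t + 1)*(t - 3)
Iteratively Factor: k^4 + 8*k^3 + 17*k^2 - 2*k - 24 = (k + 2)*(k^3 + 6*k^2 + 5*k - 12) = (k - 1)*(k + 2)*(k^2 + 7*k + 12) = (k - 1)*(k + 2)*(k + 4)*(k + 3)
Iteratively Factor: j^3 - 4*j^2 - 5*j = (j)*(j^2 - 4*j - 5) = j*(j - 5)*(j + 1)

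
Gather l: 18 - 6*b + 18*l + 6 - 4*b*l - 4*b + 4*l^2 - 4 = -10*b + 4*l^2 + l*(18 - 4*b) + 20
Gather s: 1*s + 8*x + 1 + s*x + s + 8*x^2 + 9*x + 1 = s*(x + 2) + 8*x^2 + 17*x + 2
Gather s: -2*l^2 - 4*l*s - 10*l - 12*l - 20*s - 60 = -2*l^2 - 22*l + s*(-4*l - 20) - 60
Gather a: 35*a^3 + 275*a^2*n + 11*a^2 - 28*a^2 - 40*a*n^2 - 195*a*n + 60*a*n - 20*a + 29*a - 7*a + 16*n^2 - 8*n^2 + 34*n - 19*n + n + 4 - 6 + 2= 35*a^3 + a^2*(275*n - 17) + a*(-40*n^2 - 135*n + 2) + 8*n^2 + 16*n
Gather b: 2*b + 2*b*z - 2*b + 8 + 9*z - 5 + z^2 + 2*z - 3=2*b*z + z^2 + 11*z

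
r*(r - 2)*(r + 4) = r^3 + 2*r^2 - 8*r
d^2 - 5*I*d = d*(d - 5*I)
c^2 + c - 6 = (c - 2)*(c + 3)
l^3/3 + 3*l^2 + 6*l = l*(l/3 + 1)*(l + 6)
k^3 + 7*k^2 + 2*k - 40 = (k - 2)*(k + 4)*(k + 5)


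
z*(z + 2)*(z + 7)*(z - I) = z^4 + 9*z^3 - I*z^3 + 14*z^2 - 9*I*z^2 - 14*I*z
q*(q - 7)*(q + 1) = q^3 - 6*q^2 - 7*q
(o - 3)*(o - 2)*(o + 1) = o^3 - 4*o^2 + o + 6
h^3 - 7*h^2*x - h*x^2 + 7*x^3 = (h - 7*x)*(h - x)*(h + x)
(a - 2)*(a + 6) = a^2 + 4*a - 12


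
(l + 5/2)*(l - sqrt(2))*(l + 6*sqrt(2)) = l^3 + 5*l^2/2 + 5*sqrt(2)*l^2 - 12*l + 25*sqrt(2)*l/2 - 30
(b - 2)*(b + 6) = b^2 + 4*b - 12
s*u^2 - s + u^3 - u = (s + u)*(u - 1)*(u + 1)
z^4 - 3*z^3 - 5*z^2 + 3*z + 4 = (z - 4)*(z - 1)*(z + 1)^2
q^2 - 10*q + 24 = (q - 6)*(q - 4)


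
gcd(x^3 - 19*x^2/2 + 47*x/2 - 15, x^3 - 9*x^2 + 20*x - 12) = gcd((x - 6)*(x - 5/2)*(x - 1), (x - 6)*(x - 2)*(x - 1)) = x^2 - 7*x + 6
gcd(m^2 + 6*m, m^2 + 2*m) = m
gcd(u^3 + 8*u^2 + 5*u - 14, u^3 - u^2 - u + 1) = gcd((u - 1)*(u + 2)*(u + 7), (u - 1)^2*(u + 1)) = u - 1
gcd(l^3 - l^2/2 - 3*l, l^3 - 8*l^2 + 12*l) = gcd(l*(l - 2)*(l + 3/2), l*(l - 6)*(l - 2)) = l^2 - 2*l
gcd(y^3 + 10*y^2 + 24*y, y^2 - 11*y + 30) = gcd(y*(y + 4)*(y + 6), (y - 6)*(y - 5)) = 1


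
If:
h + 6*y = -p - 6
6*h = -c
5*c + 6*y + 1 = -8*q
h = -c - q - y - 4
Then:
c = -6*y/5 - 93/5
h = y/5 + 31/10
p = -31*y/5 - 91/10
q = 23/2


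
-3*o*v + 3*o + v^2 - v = (-3*o + v)*(v - 1)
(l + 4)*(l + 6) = l^2 + 10*l + 24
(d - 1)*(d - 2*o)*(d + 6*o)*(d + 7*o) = d^4 + 11*d^3*o - d^3 + 16*d^2*o^2 - 11*d^2*o - 84*d*o^3 - 16*d*o^2 + 84*o^3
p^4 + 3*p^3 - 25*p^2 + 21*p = p*(p - 3)*(p - 1)*(p + 7)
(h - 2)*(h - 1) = h^2 - 3*h + 2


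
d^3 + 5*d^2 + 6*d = d*(d + 2)*(d + 3)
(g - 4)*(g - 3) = g^2 - 7*g + 12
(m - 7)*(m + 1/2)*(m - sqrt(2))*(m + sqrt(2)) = m^4 - 13*m^3/2 - 11*m^2/2 + 13*m + 7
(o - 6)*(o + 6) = o^2 - 36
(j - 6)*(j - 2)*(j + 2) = j^3 - 6*j^2 - 4*j + 24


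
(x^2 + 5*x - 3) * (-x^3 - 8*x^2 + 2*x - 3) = -x^5 - 13*x^4 - 35*x^3 + 31*x^2 - 21*x + 9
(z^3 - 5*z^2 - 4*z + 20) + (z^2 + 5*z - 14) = z^3 - 4*z^2 + z + 6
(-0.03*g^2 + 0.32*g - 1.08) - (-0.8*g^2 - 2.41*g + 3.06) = 0.77*g^2 + 2.73*g - 4.14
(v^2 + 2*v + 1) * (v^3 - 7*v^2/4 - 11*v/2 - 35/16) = v^5 + v^4/4 - 8*v^3 - 239*v^2/16 - 79*v/8 - 35/16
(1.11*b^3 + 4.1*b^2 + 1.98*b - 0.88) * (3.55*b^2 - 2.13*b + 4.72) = 3.9405*b^5 + 12.1907*b^4 + 3.5352*b^3 + 12.0106*b^2 + 11.22*b - 4.1536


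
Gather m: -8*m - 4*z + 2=-8*m - 4*z + 2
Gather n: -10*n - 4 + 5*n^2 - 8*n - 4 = 5*n^2 - 18*n - 8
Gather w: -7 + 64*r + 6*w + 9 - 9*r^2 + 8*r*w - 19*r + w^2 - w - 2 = -9*r^2 + 45*r + w^2 + w*(8*r + 5)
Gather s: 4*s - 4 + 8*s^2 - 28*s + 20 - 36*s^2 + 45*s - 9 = -28*s^2 + 21*s + 7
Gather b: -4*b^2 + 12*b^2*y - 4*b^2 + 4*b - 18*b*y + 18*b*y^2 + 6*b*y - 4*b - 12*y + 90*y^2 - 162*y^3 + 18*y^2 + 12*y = b^2*(12*y - 8) + b*(18*y^2 - 12*y) - 162*y^3 + 108*y^2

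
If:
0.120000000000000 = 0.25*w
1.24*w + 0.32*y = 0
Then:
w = 0.48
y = -1.86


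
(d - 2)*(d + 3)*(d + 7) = d^3 + 8*d^2 + d - 42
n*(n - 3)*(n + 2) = n^3 - n^2 - 6*n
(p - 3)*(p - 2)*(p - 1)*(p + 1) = p^4 - 5*p^3 + 5*p^2 + 5*p - 6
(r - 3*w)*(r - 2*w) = r^2 - 5*r*w + 6*w^2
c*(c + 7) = c^2 + 7*c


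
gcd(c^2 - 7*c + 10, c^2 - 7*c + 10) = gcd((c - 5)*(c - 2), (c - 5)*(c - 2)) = c^2 - 7*c + 10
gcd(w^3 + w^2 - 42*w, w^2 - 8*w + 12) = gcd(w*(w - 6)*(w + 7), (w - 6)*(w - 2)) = w - 6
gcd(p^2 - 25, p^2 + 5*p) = p + 5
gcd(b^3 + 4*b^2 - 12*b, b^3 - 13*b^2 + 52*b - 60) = b - 2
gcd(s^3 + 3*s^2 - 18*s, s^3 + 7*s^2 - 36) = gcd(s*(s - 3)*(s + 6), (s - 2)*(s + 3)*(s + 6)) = s + 6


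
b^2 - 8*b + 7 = (b - 7)*(b - 1)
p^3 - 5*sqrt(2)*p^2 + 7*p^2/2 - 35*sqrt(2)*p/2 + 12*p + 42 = (p + 7/2)*(p - 3*sqrt(2))*(p - 2*sqrt(2))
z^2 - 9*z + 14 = (z - 7)*(z - 2)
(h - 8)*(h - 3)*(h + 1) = h^3 - 10*h^2 + 13*h + 24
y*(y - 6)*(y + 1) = y^3 - 5*y^2 - 6*y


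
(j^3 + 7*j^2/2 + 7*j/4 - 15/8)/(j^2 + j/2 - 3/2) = (j^2 + 2*j - 5/4)/(j - 1)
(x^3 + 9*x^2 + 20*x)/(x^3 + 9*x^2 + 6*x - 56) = x*(x + 5)/(x^2 + 5*x - 14)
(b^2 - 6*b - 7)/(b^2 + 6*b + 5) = (b - 7)/(b + 5)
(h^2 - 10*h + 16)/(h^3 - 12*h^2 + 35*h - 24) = (h - 2)/(h^2 - 4*h + 3)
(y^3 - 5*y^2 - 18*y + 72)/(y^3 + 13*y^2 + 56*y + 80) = (y^2 - 9*y + 18)/(y^2 + 9*y + 20)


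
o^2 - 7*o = o*(o - 7)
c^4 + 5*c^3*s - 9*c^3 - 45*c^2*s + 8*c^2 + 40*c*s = c*(c - 8)*(c - 1)*(c + 5*s)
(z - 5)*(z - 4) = z^2 - 9*z + 20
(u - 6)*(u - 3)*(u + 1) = u^3 - 8*u^2 + 9*u + 18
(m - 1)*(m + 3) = m^2 + 2*m - 3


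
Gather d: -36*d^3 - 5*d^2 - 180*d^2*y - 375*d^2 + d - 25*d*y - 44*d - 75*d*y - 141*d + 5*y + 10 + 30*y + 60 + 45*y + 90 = -36*d^3 + d^2*(-180*y - 380) + d*(-100*y - 184) + 80*y + 160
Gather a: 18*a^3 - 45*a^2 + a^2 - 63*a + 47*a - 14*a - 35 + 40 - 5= 18*a^3 - 44*a^2 - 30*a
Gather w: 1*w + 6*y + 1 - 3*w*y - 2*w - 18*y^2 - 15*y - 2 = w*(-3*y - 1) - 18*y^2 - 9*y - 1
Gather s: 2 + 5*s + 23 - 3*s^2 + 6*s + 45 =-3*s^2 + 11*s + 70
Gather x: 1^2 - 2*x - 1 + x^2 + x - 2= x^2 - x - 2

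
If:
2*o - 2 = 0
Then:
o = 1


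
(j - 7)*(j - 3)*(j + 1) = j^3 - 9*j^2 + 11*j + 21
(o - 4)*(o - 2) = o^2 - 6*o + 8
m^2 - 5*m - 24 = (m - 8)*(m + 3)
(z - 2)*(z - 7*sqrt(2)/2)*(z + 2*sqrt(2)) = z^3 - 3*sqrt(2)*z^2/2 - 2*z^2 - 14*z + 3*sqrt(2)*z + 28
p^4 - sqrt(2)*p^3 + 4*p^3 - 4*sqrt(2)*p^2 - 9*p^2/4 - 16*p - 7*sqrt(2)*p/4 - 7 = (p + 1/2)*(p + 7/2)*(p - 2*sqrt(2))*(p + sqrt(2))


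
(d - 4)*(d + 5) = d^2 + d - 20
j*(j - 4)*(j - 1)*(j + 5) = j^4 - 21*j^2 + 20*j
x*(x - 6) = x^2 - 6*x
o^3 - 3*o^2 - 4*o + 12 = (o - 3)*(o - 2)*(o + 2)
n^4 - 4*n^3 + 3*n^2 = n^2*(n - 3)*(n - 1)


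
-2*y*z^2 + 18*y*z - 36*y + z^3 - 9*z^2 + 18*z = (-2*y + z)*(z - 6)*(z - 3)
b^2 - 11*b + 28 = (b - 7)*(b - 4)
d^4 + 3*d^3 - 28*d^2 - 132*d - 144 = (d - 6)*(d + 2)*(d + 3)*(d + 4)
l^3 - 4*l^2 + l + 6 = (l - 3)*(l - 2)*(l + 1)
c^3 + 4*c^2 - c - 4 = (c - 1)*(c + 1)*(c + 4)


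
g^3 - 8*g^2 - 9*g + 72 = (g - 8)*(g - 3)*(g + 3)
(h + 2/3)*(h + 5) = h^2 + 17*h/3 + 10/3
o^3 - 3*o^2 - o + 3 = (o - 3)*(o - 1)*(o + 1)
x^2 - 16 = (x - 4)*(x + 4)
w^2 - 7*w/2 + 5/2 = (w - 5/2)*(w - 1)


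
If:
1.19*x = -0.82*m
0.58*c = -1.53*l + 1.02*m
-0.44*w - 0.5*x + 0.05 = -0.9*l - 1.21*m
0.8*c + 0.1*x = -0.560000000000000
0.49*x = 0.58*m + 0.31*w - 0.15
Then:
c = -0.70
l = 0.25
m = -0.02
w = 0.55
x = 0.02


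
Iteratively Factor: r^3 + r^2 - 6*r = (r)*(r^2 + r - 6) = r*(r + 3)*(r - 2)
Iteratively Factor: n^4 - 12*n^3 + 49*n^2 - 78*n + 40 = (n - 1)*(n^3 - 11*n^2 + 38*n - 40) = (n - 5)*(n - 1)*(n^2 - 6*n + 8) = (n - 5)*(n - 4)*(n - 1)*(n - 2)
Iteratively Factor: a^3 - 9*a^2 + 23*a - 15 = (a - 1)*(a^2 - 8*a + 15) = (a - 5)*(a - 1)*(a - 3)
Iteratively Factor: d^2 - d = (d - 1)*(d)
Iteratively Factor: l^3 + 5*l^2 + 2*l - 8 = (l - 1)*(l^2 + 6*l + 8) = (l - 1)*(l + 2)*(l + 4)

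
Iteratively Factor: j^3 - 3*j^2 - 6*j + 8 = (j - 1)*(j^2 - 2*j - 8) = (j - 4)*(j - 1)*(j + 2)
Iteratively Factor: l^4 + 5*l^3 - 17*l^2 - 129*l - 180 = (l + 3)*(l^3 + 2*l^2 - 23*l - 60) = (l + 3)*(l + 4)*(l^2 - 2*l - 15) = (l + 3)^2*(l + 4)*(l - 5)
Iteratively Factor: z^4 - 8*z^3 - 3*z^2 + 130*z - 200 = (z + 4)*(z^3 - 12*z^2 + 45*z - 50) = (z - 5)*(z + 4)*(z^2 - 7*z + 10) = (z - 5)*(z - 2)*(z + 4)*(z - 5)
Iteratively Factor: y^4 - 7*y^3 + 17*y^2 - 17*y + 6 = (y - 3)*(y^3 - 4*y^2 + 5*y - 2) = (y - 3)*(y - 1)*(y^2 - 3*y + 2) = (y - 3)*(y - 2)*(y - 1)*(y - 1)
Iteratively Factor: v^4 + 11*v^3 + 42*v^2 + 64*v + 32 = (v + 4)*(v^3 + 7*v^2 + 14*v + 8) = (v + 4)^2*(v^2 + 3*v + 2) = (v + 1)*(v + 4)^2*(v + 2)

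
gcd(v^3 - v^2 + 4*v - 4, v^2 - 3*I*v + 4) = 1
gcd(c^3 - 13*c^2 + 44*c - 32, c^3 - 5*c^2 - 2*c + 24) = c - 4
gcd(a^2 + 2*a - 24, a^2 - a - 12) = a - 4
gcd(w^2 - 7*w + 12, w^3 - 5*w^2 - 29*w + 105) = w - 3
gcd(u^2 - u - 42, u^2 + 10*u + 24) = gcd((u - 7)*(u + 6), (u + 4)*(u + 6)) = u + 6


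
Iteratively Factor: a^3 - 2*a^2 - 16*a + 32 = (a + 4)*(a^2 - 6*a + 8) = (a - 2)*(a + 4)*(a - 4)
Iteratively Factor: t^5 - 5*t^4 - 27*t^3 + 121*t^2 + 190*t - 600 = (t + 4)*(t^4 - 9*t^3 + 9*t^2 + 85*t - 150) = (t + 3)*(t + 4)*(t^3 - 12*t^2 + 45*t - 50) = (t - 2)*(t + 3)*(t + 4)*(t^2 - 10*t + 25) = (t - 5)*(t - 2)*(t + 3)*(t + 4)*(t - 5)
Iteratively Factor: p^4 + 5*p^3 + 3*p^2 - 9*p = (p)*(p^3 + 5*p^2 + 3*p - 9) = p*(p + 3)*(p^2 + 2*p - 3) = p*(p - 1)*(p + 3)*(p + 3)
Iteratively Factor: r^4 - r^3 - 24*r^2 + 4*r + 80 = (r - 2)*(r^3 + r^2 - 22*r - 40) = (r - 2)*(r + 2)*(r^2 - r - 20) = (r - 2)*(r + 2)*(r + 4)*(r - 5)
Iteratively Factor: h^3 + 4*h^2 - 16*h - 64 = (h + 4)*(h^2 - 16) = (h - 4)*(h + 4)*(h + 4)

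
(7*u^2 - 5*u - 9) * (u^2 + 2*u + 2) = 7*u^4 + 9*u^3 - 5*u^2 - 28*u - 18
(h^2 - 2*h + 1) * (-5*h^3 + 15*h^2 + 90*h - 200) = -5*h^5 + 25*h^4 + 55*h^3 - 365*h^2 + 490*h - 200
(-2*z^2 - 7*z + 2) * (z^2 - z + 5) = -2*z^4 - 5*z^3 - z^2 - 37*z + 10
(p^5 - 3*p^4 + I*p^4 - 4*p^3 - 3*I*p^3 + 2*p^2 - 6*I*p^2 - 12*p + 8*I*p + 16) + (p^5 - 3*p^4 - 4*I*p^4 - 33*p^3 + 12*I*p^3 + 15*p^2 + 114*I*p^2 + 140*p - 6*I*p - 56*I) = 2*p^5 - 6*p^4 - 3*I*p^4 - 37*p^3 + 9*I*p^3 + 17*p^2 + 108*I*p^2 + 128*p + 2*I*p + 16 - 56*I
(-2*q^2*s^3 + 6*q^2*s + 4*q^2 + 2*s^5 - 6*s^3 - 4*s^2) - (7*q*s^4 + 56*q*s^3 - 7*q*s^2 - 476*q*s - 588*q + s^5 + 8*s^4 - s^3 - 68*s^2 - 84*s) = -2*q^2*s^3 + 6*q^2*s + 4*q^2 - 7*q*s^4 - 56*q*s^3 + 7*q*s^2 + 476*q*s + 588*q + s^5 - 8*s^4 - 5*s^3 + 64*s^2 + 84*s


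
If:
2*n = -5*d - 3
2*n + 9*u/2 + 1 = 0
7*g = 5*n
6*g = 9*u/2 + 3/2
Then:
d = -139/220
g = 5/88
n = 7/88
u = -17/66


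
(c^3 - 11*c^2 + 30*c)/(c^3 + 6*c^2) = (c^2 - 11*c + 30)/(c*(c + 6))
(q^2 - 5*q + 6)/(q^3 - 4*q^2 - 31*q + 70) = (q - 3)/(q^2 - 2*q - 35)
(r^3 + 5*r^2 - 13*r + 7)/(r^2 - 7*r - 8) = (-r^3 - 5*r^2 + 13*r - 7)/(-r^2 + 7*r + 8)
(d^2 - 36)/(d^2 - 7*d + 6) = (d + 6)/(d - 1)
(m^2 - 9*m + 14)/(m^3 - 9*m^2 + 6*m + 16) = (m - 7)/(m^2 - 7*m - 8)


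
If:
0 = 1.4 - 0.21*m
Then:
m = 6.67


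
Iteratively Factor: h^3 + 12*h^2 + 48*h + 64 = (h + 4)*(h^2 + 8*h + 16) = (h + 4)^2*(h + 4)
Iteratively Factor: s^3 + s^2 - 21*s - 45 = (s + 3)*(s^2 - 2*s - 15) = (s + 3)^2*(s - 5)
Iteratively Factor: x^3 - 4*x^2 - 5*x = (x + 1)*(x^2 - 5*x) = (x - 5)*(x + 1)*(x)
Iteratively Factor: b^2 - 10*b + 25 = (b - 5)*(b - 5)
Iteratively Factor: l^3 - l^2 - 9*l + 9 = (l + 3)*(l^2 - 4*l + 3) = (l - 1)*(l + 3)*(l - 3)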